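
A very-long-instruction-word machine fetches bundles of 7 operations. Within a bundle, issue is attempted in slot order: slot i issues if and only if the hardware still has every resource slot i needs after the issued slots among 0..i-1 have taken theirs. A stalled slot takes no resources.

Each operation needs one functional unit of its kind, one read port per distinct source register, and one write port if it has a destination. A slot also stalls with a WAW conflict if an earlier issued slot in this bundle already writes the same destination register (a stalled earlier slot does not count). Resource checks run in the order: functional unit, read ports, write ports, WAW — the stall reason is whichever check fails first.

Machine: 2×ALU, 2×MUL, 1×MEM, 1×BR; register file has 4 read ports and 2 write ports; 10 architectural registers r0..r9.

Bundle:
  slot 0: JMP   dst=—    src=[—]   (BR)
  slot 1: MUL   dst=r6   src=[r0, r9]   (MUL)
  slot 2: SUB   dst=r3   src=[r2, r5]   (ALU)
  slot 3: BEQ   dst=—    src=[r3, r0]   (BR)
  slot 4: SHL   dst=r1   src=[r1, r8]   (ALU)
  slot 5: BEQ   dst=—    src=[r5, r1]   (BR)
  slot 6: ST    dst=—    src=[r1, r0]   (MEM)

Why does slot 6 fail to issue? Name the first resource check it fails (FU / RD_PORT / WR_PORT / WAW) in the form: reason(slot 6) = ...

reason(slot 6) = RD_PORT

slot 0 (BR): ISSUE — free A2,Mu2,Ld1,B0 rp4 wp2
slot 1 (MUL): ISSUE — free A2,Mu1,Ld1,B0 rp2 wp1
slot 2 (ALU): ISSUE — free A1,Mu1,Ld1,B0 rp0 wp0
slot 3 (BR): stall FU — free A1,Mu1,Ld1,B0 rp0 wp0
slot 4 (ALU): stall RD_PORT — free A1,Mu1,Ld1,B0 rp0 wp0
slot 5 (BR): stall FU — free A1,Mu1,Ld1,B0 rp0 wp0
slot 6 (MEM): stall RD_PORT — free A1,Mu1,Ld1,B0 rp0 wp0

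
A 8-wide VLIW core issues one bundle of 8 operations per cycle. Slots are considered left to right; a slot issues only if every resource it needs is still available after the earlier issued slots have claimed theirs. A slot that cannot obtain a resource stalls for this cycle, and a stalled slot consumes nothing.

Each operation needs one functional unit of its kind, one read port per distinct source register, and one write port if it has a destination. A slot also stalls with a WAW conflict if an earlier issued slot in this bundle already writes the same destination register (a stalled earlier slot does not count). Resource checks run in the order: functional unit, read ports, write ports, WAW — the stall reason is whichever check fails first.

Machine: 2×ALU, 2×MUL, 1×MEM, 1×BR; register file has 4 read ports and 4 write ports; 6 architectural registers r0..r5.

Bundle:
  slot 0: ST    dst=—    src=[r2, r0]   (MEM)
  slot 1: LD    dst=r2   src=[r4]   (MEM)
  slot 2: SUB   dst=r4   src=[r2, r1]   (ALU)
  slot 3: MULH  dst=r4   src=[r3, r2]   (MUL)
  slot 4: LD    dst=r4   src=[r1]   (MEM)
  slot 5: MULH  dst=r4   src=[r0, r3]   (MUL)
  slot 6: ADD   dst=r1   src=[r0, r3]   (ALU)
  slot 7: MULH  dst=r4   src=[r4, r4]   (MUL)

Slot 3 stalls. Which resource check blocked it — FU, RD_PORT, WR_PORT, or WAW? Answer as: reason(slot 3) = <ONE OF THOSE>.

  0. MEM ⇒ go  {2A/2Mu/0Ld/1B | 2r 4w}
  1. MEM→r2 ⇒ no(FU)  {2A/2Mu/0Ld/1B | 2r 4w}
  2. ALU→r4 ⇒ go  {1A/2Mu/0Ld/1B | 0r 3w}
  3. MUL→r4 ⇒ no(RD_PORT)  {1A/2Mu/0Ld/1B | 0r 3w}
  4. MEM→r4 ⇒ no(FU)  {1A/2Mu/0Ld/1B | 0r 3w}
  5. MUL→r4 ⇒ no(RD_PORT)  {1A/2Mu/0Ld/1B | 0r 3w}
  6. ALU→r1 ⇒ no(RD_PORT)  {1A/2Mu/0Ld/1B | 0r 3w}
  7. MUL→r4 ⇒ no(RD_PORT)  {1A/2Mu/0Ld/1B | 0r 3w}

reason(slot 3) = RD_PORT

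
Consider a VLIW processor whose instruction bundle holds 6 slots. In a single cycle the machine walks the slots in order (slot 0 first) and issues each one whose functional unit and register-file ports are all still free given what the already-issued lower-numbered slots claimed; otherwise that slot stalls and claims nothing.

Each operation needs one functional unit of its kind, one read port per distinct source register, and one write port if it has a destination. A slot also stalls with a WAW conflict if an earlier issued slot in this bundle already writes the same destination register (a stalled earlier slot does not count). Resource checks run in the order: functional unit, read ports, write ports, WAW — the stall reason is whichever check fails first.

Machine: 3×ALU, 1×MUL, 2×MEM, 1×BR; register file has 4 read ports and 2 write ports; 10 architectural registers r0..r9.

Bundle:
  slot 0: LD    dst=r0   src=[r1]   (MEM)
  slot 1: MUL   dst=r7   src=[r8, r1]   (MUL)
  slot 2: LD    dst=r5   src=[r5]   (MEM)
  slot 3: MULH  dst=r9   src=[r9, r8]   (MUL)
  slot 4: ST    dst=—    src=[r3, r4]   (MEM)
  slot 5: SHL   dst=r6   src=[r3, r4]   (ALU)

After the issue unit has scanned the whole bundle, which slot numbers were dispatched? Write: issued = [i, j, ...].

issued = [0, 1]

[0] MEM needs rd=1 wr=1: ok; after: ALU=3 MUL=1 MEM=1 BR=1, R=3, W=1
[1] MUL needs rd=2 wr=1: ok; after: ALU=3 MUL=0 MEM=1 BR=1, R=1, W=0
[2] MEM needs rd=1 wr=1: WR_PORT; after: ALU=3 MUL=0 MEM=1 BR=1, R=1, W=0
[3] MUL needs rd=2 wr=1: FU; after: ALU=3 MUL=0 MEM=1 BR=1, R=1, W=0
[4] MEM needs rd=2 wr=0: RD_PORT; after: ALU=3 MUL=0 MEM=1 BR=1, R=1, W=0
[5] ALU needs rd=2 wr=1: RD_PORT; after: ALU=3 MUL=0 MEM=1 BR=1, R=1, W=0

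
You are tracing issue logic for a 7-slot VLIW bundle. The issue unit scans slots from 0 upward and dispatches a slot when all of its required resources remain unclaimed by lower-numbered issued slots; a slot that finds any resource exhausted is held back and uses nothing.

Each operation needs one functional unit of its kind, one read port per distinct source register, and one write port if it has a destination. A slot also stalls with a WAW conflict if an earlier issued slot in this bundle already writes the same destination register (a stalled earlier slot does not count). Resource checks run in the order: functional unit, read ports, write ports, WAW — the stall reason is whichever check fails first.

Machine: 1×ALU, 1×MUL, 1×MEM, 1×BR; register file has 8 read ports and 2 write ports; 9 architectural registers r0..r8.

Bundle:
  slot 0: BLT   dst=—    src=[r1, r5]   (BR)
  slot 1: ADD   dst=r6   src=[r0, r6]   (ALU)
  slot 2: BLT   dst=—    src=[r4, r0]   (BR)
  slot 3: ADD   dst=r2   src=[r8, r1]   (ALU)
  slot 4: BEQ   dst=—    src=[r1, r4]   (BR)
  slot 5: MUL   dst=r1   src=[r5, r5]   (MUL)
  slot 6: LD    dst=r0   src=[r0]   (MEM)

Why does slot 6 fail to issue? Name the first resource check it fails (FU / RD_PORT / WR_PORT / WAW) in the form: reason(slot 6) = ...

#0 BR src=r1,r5 dispatched  <A:1 Mu:1 Ld:1 B:0 rd:6 wr:2>
#1 ALU src=r0,r6 dispatched  <A:0 Mu:1 Ld:1 B:0 rd:4 wr:1>
#2 BR src=r4,r0 held:FU  <A:0 Mu:1 Ld:1 B:0 rd:4 wr:1>
#3 ALU src=r8,r1 held:FU  <A:0 Mu:1 Ld:1 B:0 rd:4 wr:1>
#4 BR src=r1,r4 held:FU  <A:0 Mu:1 Ld:1 B:0 rd:4 wr:1>
#5 MUL src=r5,r5 dispatched  <A:0 Mu:0 Ld:1 B:0 rd:3 wr:0>
#6 MEM src=r0 held:WR_PORT  <A:0 Mu:0 Ld:1 B:0 rd:3 wr:0>

reason(slot 6) = WR_PORT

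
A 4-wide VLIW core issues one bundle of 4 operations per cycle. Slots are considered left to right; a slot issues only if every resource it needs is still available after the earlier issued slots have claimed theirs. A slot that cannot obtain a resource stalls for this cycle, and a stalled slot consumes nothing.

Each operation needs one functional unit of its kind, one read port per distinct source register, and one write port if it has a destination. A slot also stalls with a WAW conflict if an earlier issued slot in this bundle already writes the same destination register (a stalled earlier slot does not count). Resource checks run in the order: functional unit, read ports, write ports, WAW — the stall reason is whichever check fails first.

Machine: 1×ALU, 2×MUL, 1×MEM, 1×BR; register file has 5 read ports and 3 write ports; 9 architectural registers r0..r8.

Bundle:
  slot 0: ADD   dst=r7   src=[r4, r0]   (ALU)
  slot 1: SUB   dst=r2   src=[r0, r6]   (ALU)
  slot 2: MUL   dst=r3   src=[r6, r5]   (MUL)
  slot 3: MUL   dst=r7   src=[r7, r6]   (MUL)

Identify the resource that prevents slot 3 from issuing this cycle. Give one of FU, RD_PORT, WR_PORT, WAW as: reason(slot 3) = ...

reason(slot 3) = RD_PORT

slot 0 (ALU): ISSUE — free A0,Mu2,Ld1,B1 rp3 wp2
slot 1 (ALU): stall FU — free A0,Mu2,Ld1,B1 rp3 wp2
slot 2 (MUL): ISSUE — free A0,Mu1,Ld1,B1 rp1 wp1
slot 3 (MUL): stall RD_PORT — free A0,Mu1,Ld1,B1 rp1 wp1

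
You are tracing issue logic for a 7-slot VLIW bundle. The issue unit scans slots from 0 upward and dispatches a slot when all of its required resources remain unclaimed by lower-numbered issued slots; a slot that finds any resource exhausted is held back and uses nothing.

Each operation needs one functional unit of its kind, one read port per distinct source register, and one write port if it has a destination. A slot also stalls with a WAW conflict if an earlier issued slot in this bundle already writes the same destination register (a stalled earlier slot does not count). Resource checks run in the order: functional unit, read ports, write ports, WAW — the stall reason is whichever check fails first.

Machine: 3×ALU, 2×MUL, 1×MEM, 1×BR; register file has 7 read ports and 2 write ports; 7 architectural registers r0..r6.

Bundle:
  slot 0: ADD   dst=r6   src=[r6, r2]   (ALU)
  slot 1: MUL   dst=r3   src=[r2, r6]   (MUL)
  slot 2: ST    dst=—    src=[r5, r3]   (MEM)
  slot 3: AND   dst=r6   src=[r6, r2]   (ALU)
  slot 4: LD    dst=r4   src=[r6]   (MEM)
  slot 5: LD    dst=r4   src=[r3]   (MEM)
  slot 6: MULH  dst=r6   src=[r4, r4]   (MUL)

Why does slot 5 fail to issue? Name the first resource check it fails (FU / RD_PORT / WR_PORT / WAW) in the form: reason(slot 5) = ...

reason(slot 5) = FU

#0 ALU src=r6,r2 dispatched  <A:2 Mu:2 Ld:1 B:1 rd:5 wr:1>
#1 MUL src=r2,r6 dispatched  <A:2 Mu:1 Ld:1 B:1 rd:3 wr:0>
#2 MEM src=r5,r3 dispatched  <A:2 Mu:1 Ld:0 B:1 rd:1 wr:0>
#3 ALU src=r6,r2 held:RD_PORT  <A:2 Mu:1 Ld:0 B:1 rd:1 wr:0>
#4 MEM src=r6 held:FU  <A:2 Mu:1 Ld:0 B:1 rd:1 wr:0>
#5 MEM src=r3 held:FU  <A:2 Mu:1 Ld:0 B:1 rd:1 wr:0>
#6 MUL src=r4,r4 held:WR_PORT  <A:2 Mu:1 Ld:0 B:1 rd:1 wr:0>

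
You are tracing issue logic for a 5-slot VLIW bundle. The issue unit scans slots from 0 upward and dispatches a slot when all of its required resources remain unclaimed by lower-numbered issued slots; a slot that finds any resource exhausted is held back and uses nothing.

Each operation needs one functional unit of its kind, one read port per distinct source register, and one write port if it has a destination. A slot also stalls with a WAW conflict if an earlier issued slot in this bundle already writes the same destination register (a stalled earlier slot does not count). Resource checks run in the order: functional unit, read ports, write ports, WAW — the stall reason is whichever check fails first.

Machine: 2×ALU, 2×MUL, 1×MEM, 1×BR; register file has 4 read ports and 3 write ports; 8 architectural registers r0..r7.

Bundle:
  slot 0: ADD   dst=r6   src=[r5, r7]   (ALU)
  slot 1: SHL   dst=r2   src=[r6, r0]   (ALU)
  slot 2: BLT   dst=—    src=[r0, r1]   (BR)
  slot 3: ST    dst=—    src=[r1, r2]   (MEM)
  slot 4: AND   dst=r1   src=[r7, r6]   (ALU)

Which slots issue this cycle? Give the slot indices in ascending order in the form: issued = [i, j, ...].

issued = [0, 1]

#0 ALU src=r5,r7 dispatched  <A:1 Mu:2 Ld:1 B:1 rd:2 wr:2>
#1 ALU src=r6,r0 dispatched  <A:0 Mu:2 Ld:1 B:1 rd:0 wr:1>
#2 BR src=r0,r1 held:RD_PORT  <A:0 Mu:2 Ld:1 B:1 rd:0 wr:1>
#3 MEM src=r1,r2 held:RD_PORT  <A:0 Mu:2 Ld:1 B:1 rd:0 wr:1>
#4 ALU src=r7,r6 held:FU  <A:0 Mu:2 Ld:1 B:1 rd:0 wr:1>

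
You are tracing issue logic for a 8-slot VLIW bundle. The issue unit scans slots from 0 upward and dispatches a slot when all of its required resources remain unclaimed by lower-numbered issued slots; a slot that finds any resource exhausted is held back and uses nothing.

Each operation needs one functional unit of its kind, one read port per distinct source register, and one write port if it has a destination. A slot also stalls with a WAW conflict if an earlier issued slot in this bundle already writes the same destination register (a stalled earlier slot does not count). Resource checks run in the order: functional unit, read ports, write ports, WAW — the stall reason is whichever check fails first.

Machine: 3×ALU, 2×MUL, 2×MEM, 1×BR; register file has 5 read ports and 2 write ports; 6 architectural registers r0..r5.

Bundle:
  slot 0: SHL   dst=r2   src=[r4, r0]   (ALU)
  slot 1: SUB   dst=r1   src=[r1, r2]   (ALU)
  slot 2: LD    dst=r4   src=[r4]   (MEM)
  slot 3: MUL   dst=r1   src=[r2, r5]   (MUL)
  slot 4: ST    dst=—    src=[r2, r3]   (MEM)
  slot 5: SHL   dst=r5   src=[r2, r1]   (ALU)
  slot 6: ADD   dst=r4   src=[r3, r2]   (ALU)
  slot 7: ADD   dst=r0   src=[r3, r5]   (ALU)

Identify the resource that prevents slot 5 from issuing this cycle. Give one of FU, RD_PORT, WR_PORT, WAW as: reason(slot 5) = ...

reason(slot 5) = RD_PORT

  0. ALU→r2 ⇒ go  {2A/2Mu/2Ld/1B | 3r 1w}
  1. ALU→r1 ⇒ go  {1A/2Mu/2Ld/1B | 1r 0w}
  2. MEM→r4 ⇒ no(WR_PORT)  {1A/2Mu/2Ld/1B | 1r 0w}
  3. MUL→r1 ⇒ no(RD_PORT)  {1A/2Mu/2Ld/1B | 1r 0w}
  4. MEM ⇒ no(RD_PORT)  {1A/2Mu/2Ld/1B | 1r 0w}
  5. ALU→r5 ⇒ no(RD_PORT)  {1A/2Mu/2Ld/1B | 1r 0w}
  6. ALU→r4 ⇒ no(RD_PORT)  {1A/2Mu/2Ld/1B | 1r 0w}
  7. ALU→r0 ⇒ no(RD_PORT)  {1A/2Mu/2Ld/1B | 1r 0w}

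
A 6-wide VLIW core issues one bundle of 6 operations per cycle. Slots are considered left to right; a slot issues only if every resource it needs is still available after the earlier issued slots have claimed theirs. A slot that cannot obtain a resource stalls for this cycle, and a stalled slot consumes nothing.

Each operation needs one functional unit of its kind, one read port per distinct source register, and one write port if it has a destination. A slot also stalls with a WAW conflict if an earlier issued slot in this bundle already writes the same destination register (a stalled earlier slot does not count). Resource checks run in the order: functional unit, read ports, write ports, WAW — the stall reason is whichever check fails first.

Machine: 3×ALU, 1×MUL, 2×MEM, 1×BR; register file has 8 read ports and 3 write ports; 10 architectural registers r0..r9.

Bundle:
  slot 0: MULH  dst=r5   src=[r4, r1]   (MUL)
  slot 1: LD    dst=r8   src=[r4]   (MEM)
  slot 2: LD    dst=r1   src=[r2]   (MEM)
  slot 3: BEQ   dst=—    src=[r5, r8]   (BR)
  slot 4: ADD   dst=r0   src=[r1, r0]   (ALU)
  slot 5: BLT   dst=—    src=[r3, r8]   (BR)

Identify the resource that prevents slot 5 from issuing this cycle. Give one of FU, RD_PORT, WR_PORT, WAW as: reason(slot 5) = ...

[0] MUL needs rd=2 wr=1: ok; after: ALU=3 MUL=0 MEM=2 BR=1, R=6, W=2
[1] MEM needs rd=1 wr=1: ok; after: ALU=3 MUL=0 MEM=1 BR=1, R=5, W=1
[2] MEM needs rd=1 wr=1: ok; after: ALU=3 MUL=0 MEM=0 BR=1, R=4, W=0
[3] BR needs rd=2 wr=0: ok; after: ALU=3 MUL=0 MEM=0 BR=0, R=2, W=0
[4] ALU needs rd=2 wr=1: WR_PORT; after: ALU=3 MUL=0 MEM=0 BR=0, R=2, W=0
[5] BR needs rd=2 wr=0: FU; after: ALU=3 MUL=0 MEM=0 BR=0, R=2, W=0

reason(slot 5) = FU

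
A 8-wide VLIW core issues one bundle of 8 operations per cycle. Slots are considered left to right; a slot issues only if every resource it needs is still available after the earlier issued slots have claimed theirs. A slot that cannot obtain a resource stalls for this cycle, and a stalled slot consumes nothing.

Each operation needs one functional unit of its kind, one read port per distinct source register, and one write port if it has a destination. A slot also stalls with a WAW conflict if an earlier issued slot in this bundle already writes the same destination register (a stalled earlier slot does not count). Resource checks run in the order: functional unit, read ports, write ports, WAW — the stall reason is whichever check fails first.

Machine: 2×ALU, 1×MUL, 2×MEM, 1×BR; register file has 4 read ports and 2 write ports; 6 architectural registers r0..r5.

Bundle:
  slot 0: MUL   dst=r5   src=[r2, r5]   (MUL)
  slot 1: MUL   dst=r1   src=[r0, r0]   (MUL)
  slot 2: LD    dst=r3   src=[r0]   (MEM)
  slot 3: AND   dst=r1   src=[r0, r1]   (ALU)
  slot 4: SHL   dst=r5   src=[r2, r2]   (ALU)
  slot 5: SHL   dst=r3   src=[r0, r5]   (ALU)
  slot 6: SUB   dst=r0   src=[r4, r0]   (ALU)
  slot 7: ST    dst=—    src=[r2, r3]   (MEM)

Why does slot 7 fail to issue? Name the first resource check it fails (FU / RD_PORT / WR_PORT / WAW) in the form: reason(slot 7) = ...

reason(slot 7) = RD_PORT

[0] MUL needs rd=2 wr=1: ok; after: ALU=2 MUL=0 MEM=2 BR=1, R=2, W=1
[1] MUL needs rd=1 wr=1: FU; after: ALU=2 MUL=0 MEM=2 BR=1, R=2, W=1
[2] MEM needs rd=1 wr=1: ok; after: ALU=2 MUL=0 MEM=1 BR=1, R=1, W=0
[3] ALU needs rd=2 wr=1: RD_PORT; after: ALU=2 MUL=0 MEM=1 BR=1, R=1, W=0
[4] ALU needs rd=1 wr=1: WR_PORT; after: ALU=2 MUL=0 MEM=1 BR=1, R=1, W=0
[5] ALU needs rd=2 wr=1: RD_PORT; after: ALU=2 MUL=0 MEM=1 BR=1, R=1, W=0
[6] ALU needs rd=2 wr=1: RD_PORT; after: ALU=2 MUL=0 MEM=1 BR=1, R=1, W=0
[7] MEM needs rd=2 wr=0: RD_PORT; after: ALU=2 MUL=0 MEM=1 BR=1, R=1, W=0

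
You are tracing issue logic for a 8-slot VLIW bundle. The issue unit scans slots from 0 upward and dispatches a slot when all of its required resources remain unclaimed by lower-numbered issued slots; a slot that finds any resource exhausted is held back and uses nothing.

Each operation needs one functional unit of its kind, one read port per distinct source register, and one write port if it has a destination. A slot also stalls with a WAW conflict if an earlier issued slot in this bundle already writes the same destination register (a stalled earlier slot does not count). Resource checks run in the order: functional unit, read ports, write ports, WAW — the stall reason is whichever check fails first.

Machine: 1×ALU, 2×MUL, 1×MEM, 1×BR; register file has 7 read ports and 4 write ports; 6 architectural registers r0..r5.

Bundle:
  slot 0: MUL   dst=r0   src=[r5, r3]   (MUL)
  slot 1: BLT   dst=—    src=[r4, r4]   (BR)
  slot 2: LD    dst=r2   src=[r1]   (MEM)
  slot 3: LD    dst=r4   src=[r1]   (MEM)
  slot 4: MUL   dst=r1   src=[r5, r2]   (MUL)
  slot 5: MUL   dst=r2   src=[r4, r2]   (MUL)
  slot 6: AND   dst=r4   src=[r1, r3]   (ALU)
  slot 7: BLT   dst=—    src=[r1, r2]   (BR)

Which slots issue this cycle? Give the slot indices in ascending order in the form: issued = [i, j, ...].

issued = [0, 1, 2, 4]

slot 0 (MUL): ISSUE — free A1,Mu1,Ld1,B1 rp5 wp3
slot 1 (BR): ISSUE — free A1,Mu1,Ld1,B0 rp4 wp3
slot 2 (MEM): ISSUE — free A1,Mu1,Ld0,B0 rp3 wp2
slot 3 (MEM): stall FU — free A1,Mu1,Ld0,B0 rp3 wp2
slot 4 (MUL): ISSUE — free A1,Mu0,Ld0,B0 rp1 wp1
slot 5 (MUL): stall FU — free A1,Mu0,Ld0,B0 rp1 wp1
slot 6 (ALU): stall RD_PORT — free A1,Mu0,Ld0,B0 rp1 wp1
slot 7 (BR): stall FU — free A1,Mu0,Ld0,B0 rp1 wp1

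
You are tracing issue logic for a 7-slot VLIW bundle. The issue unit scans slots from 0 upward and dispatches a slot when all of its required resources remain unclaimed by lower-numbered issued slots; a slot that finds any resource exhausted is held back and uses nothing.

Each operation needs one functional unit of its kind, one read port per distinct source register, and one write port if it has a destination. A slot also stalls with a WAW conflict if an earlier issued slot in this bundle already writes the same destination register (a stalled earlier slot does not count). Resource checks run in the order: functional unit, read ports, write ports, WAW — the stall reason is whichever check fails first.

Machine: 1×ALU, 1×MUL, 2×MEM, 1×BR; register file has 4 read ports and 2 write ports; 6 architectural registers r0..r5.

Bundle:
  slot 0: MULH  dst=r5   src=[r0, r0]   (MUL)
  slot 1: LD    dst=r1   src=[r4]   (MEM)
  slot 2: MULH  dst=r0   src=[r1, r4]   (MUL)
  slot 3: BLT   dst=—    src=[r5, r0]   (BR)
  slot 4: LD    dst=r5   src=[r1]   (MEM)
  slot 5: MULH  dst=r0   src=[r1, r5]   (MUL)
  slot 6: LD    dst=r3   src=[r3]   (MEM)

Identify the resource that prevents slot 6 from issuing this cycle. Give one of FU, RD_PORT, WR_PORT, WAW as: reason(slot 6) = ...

  0. MUL→r5 ⇒ go  {1A/0Mu/2Ld/1B | 3r 1w}
  1. MEM→r1 ⇒ go  {1A/0Mu/1Ld/1B | 2r 0w}
  2. MUL→r0 ⇒ no(FU)  {1A/0Mu/1Ld/1B | 2r 0w}
  3. BR ⇒ go  {1A/0Mu/1Ld/0B | 0r 0w}
  4. MEM→r5 ⇒ no(RD_PORT)  {1A/0Mu/1Ld/0B | 0r 0w}
  5. MUL→r0 ⇒ no(FU)  {1A/0Mu/1Ld/0B | 0r 0w}
  6. MEM→r3 ⇒ no(RD_PORT)  {1A/0Mu/1Ld/0B | 0r 0w}

reason(slot 6) = RD_PORT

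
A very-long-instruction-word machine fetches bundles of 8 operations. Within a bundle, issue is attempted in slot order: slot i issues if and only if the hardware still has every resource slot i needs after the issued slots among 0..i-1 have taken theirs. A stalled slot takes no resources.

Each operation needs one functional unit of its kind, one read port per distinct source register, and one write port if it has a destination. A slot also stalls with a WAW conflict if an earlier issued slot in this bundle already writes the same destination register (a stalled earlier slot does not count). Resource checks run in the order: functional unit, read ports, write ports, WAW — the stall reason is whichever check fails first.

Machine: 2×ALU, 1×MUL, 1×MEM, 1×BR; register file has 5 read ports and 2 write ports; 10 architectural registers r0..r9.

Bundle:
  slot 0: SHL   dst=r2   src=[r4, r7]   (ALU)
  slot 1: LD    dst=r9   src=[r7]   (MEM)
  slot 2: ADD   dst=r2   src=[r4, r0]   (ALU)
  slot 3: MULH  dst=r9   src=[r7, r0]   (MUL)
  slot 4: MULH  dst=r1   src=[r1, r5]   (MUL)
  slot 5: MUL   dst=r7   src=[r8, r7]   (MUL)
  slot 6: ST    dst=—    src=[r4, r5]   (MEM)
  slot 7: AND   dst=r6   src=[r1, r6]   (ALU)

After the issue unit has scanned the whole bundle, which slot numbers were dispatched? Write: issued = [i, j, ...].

issued = [0, 1]

#0 ALU src=r4,r7 dispatched  <A:1 Mu:1 Ld:1 B:1 rd:3 wr:1>
#1 MEM src=r7 dispatched  <A:1 Mu:1 Ld:0 B:1 rd:2 wr:0>
#2 ALU src=r4,r0 held:WR_PORT  <A:1 Mu:1 Ld:0 B:1 rd:2 wr:0>
#3 MUL src=r7,r0 held:WR_PORT  <A:1 Mu:1 Ld:0 B:1 rd:2 wr:0>
#4 MUL src=r1,r5 held:WR_PORT  <A:1 Mu:1 Ld:0 B:1 rd:2 wr:0>
#5 MUL src=r8,r7 held:WR_PORT  <A:1 Mu:1 Ld:0 B:1 rd:2 wr:0>
#6 MEM src=r4,r5 held:FU  <A:1 Mu:1 Ld:0 B:1 rd:2 wr:0>
#7 ALU src=r1,r6 held:WR_PORT  <A:1 Mu:1 Ld:0 B:1 rd:2 wr:0>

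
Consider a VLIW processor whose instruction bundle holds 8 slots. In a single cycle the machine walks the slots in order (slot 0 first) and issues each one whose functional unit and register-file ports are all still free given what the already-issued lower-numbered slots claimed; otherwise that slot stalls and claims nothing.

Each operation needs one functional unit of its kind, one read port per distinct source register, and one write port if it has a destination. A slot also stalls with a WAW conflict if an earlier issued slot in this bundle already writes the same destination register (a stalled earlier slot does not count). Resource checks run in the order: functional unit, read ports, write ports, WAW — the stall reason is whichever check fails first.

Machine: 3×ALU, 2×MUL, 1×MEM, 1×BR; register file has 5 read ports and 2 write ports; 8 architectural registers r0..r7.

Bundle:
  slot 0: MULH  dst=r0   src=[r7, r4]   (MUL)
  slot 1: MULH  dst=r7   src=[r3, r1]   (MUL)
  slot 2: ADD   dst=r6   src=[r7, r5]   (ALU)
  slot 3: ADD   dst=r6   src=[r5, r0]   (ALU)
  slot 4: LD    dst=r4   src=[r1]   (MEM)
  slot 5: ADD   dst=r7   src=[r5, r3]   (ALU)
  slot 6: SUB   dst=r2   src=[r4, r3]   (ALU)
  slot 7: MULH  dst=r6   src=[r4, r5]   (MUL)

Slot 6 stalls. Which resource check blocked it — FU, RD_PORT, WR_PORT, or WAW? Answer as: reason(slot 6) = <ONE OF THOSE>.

#0 MUL src=r7,r4 dispatched  <A:3 Mu:1 Ld:1 B:1 rd:3 wr:1>
#1 MUL src=r3,r1 dispatched  <A:3 Mu:0 Ld:1 B:1 rd:1 wr:0>
#2 ALU src=r7,r5 held:RD_PORT  <A:3 Mu:0 Ld:1 B:1 rd:1 wr:0>
#3 ALU src=r5,r0 held:RD_PORT  <A:3 Mu:0 Ld:1 B:1 rd:1 wr:0>
#4 MEM src=r1 held:WR_PORT  <A:3 Mu:0 Ld:1 B:1 rd:1 wr:0>
#5 ALU src=r5,r3 held:RD_PORT  <A:3 Mu:0 Ld:1 B:1 rd:1 wr:0>
#6 ALU src=r4,r3 held:RD_PORT  <A:3 Mu:0 Ld:1 B:1 rd:1 wr:0>
#7 MUL src=r4,r5 held:FU  <A:3 Mu:0 Ld:1 B:1 rd:1 wr:0>

reason(slot 6) = RD_PORT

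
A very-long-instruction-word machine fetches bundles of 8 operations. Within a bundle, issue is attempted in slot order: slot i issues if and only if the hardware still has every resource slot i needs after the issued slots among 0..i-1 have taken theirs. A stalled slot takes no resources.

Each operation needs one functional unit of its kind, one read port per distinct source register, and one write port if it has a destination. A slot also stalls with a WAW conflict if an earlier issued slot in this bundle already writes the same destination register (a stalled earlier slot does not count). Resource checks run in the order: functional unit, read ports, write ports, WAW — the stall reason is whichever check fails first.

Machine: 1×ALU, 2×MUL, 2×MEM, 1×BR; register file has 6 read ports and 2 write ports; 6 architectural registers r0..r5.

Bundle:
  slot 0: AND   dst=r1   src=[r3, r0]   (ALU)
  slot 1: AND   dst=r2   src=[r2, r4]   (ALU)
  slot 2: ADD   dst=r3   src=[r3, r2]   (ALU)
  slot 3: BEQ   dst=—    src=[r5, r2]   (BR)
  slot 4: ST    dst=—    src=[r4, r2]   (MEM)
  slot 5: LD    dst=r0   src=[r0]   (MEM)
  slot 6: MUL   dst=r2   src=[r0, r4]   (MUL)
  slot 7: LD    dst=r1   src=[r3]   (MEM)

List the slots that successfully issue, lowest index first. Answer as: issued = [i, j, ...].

issued = [0, 3, 4]

#0 ALU src=r3,r0 dispatched  <A:0 Mu:2 Ld:2 B:1 rd:4 wr:1>
#1 ALU src=r2,r4 held:FU  <A:0 Mu:2 Ld:2 B:1 rd:4 wr:1>
#2 ALU src=r3,r2 held:FU  <A:0 Mu:2 Ld:2 B:1 rd:4 wr:1>
#3 BR src=r5,r2 dispatched  <A:0 Mu:2 Ld:2 B:0 rd:2 wr:1>
#4 MEM src=r4,r2 dispatched  <A:0 Mu:2 Ld:1 B:0 rd:0 wr:1>
#5 MEM src=r0 held:RD_PORT  <A:0 Mu:2 Ld:1 B:0 rd:0 wr:1>
#6 MUL src=r0,r4 held:RD_PORT  <A:0 Mu:2 Ld:1 B:0 rd:0 wr:1>
#7 MEM src=r3 held:RD_PORT  <A:0 Mu:2 Ld:1 B:0 rd:0 wr:1>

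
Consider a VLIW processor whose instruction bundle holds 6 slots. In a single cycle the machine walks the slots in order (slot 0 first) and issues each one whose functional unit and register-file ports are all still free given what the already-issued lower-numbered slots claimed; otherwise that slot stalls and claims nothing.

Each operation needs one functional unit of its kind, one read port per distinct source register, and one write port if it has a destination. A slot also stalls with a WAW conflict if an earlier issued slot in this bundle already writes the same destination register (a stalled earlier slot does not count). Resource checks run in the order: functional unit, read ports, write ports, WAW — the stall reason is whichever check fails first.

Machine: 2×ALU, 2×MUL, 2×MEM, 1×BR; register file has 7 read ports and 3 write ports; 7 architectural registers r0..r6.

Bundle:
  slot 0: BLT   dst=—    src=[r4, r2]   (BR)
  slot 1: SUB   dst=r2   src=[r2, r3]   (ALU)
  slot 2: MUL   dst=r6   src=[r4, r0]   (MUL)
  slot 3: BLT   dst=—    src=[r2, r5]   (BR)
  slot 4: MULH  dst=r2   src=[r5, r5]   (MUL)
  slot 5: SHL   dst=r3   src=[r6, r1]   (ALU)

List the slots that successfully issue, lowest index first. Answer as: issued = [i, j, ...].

issued = [0, 1, 2]

(0) want 1×BR +2rd +0wr — yes → AL2|MU2|ME2|BR0|rd5|wr3
(1) want 1×ALU +2rd +1wr — yes → AL1|MU2|ME2|BR0|rd3|wr2
(2) want 1×MUL +2rd +1wr — yes → AL1|MU1|ME2|BR0|rd1|wr1
(3) want 1×BR +2rd +0wr — FU → AL1|MU1|ME2|BR0|rd1|wr1
(4) want 1×MUL +1rd +1wr — WAW → AL1|MU1|ME2|BR0|rd1|wr1
(5) want 1×ALU +2rd +1wr — RD_PORT → AL1|MU1|ME2|BR0|rd1|wr1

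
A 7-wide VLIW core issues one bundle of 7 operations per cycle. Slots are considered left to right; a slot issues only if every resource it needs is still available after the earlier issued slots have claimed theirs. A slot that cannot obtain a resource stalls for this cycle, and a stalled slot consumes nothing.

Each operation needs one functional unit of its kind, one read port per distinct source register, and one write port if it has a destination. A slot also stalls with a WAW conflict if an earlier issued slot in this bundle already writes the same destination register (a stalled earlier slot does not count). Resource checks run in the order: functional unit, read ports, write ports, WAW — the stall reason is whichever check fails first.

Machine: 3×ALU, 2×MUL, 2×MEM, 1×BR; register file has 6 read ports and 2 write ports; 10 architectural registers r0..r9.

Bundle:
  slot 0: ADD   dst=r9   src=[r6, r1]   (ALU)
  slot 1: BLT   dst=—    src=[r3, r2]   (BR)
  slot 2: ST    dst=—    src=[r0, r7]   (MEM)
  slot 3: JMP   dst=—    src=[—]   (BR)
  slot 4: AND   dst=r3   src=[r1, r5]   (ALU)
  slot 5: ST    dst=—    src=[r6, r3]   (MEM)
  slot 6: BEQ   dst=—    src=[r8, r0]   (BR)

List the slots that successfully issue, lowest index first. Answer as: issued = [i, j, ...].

issued = [0, 1, 2]

#0 ALU src=r6,r1 dispatched  <A:2 Mu:2 Ld:2 B:1 rd:4 wr:1>
#1 BR src=r3,r2 dispatched  <A:2 Mu:2 Ld:2 B:0 rd:2 wr:1>
#2 MEM src=r0,r7 dispatched  <A:2 Mu:2 Ld:1 B:0 rd:0 wr:1>
#3 BR src=- held:FU  <A:2 Mu:2 Ld:1 B:0 rd:0 wr:1>
#4 ALU src=r1,r5 held:RD_PORT  <A:2 Mu:2 Ld:1 B:0 rd:0 wr:1>
#5 MEM src=r6,r3 held:RD_PORT  <A:2 Mu:2 Ld:1 B:0 rd:0 wr:1>
#6 BR src=r8,r0 held:FU  <A:2 Mu:2 Ld:1 B:0 rd:0 wr:1>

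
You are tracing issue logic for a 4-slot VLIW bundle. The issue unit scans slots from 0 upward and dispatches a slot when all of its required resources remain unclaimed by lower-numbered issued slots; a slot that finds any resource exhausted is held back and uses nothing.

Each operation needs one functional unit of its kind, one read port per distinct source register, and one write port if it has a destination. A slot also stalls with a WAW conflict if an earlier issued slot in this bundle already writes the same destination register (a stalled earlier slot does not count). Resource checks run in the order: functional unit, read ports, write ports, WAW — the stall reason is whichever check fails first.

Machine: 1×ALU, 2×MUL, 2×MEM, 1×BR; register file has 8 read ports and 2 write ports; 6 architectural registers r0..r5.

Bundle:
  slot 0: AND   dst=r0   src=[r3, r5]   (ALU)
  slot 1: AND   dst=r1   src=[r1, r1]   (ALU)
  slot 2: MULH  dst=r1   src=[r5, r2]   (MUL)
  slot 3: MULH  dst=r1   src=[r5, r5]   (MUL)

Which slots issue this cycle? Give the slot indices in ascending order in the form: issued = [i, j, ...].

issued = [0, 2]

#0 ALU src=r3,r5 dispatched  <A:0 Mu:2 Ld:2 B:1 rd:6 wr:1>
#1 ALU src=r1,r1 held:FU  <A:0 Mu:2 Ld:2 B:1 rd:6 wr:1>
#2 MUL src=r5,r2 dispatched  <A:0 Mu:1 Ld:2 B:1 rd:4 wr:0>
#3 MUL src=r5,r5 held:WR_PORT  <A:0 Mu:1 Ld:2 B:1 rd:4 wr:0>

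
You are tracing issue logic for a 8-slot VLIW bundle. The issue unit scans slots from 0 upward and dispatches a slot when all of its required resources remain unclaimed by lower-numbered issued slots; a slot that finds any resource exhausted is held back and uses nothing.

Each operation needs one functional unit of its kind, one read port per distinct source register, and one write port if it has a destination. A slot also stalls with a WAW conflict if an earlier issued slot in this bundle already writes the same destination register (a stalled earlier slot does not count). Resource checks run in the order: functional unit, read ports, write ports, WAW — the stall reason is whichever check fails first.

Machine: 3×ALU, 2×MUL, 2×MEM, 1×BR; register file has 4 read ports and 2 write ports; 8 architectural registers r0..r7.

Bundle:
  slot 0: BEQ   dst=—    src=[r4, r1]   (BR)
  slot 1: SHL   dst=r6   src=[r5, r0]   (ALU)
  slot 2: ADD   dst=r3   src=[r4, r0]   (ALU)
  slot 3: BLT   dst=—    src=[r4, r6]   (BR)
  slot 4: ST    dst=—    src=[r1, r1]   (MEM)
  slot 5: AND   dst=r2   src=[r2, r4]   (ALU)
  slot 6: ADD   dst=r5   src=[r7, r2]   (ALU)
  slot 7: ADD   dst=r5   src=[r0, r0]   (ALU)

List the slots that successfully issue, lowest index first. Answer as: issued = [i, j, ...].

issued = [0, 1]

slot 0 (BR): ISSUE — free A3,Mu2,Ld2,B0 rp2 wp2
slot 1 (ALU): ISSUE — free A2,Mu2,Ld2,B0 rp0 wp1
slot 2 (ALU): stall RD_PORT — free A2,Mu2,Ld2,B0 rp0 wp1
slot 3 (BR): stall FU — free A2,Mu2,Ld2,B0 rp0 wp1
slot 4 (MEM): stall RD_PORT — free A2,Mu2,Ld2,B0 rp0 wp1
slot 5 (ALU): stall RD_PORT — free A2,Mu2,Ld2,B0 rp0 wp1
slot 6 (ALU): stall RD_PORT — free A2,Mu2,Ld2,B0 rp0 wp1
slot 7 (ALU): stall RD_PORT — free A2,Mu2,Ld2,B0 rp0 wp1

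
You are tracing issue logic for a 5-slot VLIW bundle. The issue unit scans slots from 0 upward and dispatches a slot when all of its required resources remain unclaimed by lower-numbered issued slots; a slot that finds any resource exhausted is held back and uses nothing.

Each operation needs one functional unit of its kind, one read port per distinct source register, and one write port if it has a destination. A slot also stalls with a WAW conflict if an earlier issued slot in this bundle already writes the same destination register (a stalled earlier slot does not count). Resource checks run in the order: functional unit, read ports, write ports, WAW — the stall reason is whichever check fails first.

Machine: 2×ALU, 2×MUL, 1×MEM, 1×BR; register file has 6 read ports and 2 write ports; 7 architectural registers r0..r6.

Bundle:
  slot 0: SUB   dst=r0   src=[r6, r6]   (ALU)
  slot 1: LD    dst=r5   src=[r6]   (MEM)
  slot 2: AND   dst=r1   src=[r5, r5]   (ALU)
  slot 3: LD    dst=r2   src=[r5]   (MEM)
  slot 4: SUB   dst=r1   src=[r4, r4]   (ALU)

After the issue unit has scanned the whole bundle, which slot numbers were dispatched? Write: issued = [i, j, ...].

issued = [0, 1]

slot 0 (ALU): ISSUE — free A1,Mu2,Ld1,B1 rp5 wp1
slot 1 (MEM): ISSUE — free A1,Mu2,Ld0,B1 rp4 wp0
slot 2 (ALU): stall WR_PORT — free A1,Mu2,Ld0,B1 rp4 wp0
slot 3 (MEM): stall FU — free A1,Mu2,Ld0,B1 rp4 wp0
slot 4 (ALU): stall WR_PORT — free A1,Mu2,Ld0,B1 rp4 wp0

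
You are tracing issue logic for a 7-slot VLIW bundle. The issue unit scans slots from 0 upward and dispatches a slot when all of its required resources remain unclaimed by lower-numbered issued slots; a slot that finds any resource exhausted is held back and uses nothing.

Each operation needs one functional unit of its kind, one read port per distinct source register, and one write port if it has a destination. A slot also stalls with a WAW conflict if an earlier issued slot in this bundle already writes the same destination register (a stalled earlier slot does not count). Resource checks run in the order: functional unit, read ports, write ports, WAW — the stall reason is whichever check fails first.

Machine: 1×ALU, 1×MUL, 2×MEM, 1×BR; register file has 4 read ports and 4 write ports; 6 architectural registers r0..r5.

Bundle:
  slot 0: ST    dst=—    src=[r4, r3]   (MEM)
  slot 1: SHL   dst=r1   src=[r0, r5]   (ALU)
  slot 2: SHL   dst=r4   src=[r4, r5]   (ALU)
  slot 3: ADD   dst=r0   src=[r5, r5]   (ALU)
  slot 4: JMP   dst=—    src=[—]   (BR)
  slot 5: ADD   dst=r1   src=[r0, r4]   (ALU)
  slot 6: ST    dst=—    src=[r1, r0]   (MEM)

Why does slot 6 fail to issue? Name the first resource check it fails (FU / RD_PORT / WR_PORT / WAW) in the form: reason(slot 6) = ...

reason(slot 6) = RD_PORT

  0. MEM ⇒ go  {1A/1Mu/1Ld/1B | 2r 4w}
  1. ALU→r1 ⇒ go  {0A/1Mu/1Ld/1B | 0r 3w}
  2. ALU→r4 ⇒ no(FU)  {0A/1Mu/1Ld/1B | 0r 3w}
  3. ALU→r0 ⇒ no(FU)  {0A/1Mu/1Ld/1B | 0r 3w}
  4. BR ⇒ go  {0A/1Mu/1Ld/0B | 0r 3w}
  5. ALU→r1 ⇒ no(FU)  {0A/1Mu/1Ld/0B | 0r 3w}
  6. MEM ⇒ no(RD_PORT)  {0A/1Mu/1Ld/0B | 0r 3w}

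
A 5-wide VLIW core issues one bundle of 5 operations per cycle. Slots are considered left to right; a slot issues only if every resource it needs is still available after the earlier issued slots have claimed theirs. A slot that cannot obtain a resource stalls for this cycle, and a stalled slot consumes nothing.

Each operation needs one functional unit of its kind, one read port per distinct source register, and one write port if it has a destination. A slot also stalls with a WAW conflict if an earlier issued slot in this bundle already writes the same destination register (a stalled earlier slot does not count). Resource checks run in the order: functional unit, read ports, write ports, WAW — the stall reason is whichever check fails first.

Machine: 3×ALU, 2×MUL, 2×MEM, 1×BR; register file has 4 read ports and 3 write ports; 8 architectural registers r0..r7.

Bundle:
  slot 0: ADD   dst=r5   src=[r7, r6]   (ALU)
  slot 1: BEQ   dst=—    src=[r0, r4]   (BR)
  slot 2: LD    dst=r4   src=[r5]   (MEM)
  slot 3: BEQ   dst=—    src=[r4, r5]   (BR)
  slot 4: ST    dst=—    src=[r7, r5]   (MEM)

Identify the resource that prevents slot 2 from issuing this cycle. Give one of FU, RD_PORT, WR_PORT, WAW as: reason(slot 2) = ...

#0 ALU src=r7,r6 dispatched  <A:2 Mu:2 Ld:2 B:1 rd:2 wr:2>
#1 BR src=r0,r4 dispatched  <A:2 Mu:2 Ld:2 B:0 rd:0 wr:2>
#2 MEM src=r5 held:RD_PORT  <A:2 Mu:2 Ld:2 B:0 rd:0 wr:2>
#3 BR src=r4,r5 held:FU  <A:2 Mu:2 Ld:2 B:0 rd:0 wr:2>
#4 MEM src=r7,r5 held:RD_PORT  <A:2 Mu:2 Ld:2 B:0 rd:0 wr:2>

reason(slot 2) = RD_PORT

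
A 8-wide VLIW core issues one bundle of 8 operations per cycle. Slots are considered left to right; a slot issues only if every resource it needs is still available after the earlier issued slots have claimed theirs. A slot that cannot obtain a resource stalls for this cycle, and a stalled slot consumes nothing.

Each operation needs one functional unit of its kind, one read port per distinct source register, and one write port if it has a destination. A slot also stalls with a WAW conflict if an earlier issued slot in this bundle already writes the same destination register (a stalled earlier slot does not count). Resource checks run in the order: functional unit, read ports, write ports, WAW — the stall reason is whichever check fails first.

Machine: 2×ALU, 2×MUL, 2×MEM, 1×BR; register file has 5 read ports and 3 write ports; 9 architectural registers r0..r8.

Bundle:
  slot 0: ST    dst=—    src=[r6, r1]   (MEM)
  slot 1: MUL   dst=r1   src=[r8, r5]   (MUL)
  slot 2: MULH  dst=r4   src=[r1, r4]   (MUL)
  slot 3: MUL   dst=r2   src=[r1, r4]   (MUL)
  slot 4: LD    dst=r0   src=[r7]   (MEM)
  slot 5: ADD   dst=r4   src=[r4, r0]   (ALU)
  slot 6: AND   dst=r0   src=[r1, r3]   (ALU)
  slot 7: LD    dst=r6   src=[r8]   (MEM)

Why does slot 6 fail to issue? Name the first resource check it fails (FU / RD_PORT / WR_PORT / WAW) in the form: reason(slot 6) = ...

  0. MEM ⇒ go  {2A/2Mu/1Ld/1B | 3r 3w}
  1. MUL→r1 ⇒ go  {2A/1Mu/1Ld/1B | 1r 2w}
  2. MUL→r4 ⇒ no(RD_PORT)  {2A/1Mu/1Ld/1B | 1r 2w}
  3. MUL→r2 ⇒ no(RD_PORT)  {2A/1Mu/1Ld/1B | 1r 2w}
  4. MEM→r0 ⇒ go  {2A/1Mu/0Ld/1B | 0r 1w}
  5. ALU→r4 ⇒ no(RD_PORT)  {2A/1Mu/0Ld/1B | 0r 1w}
  6. ALU→r0 ⇒ no(RD_PORT)  {2A/1Mu/0Ld/1B | 0r 1w}
  7. MEM→r6 ⇒ no(FU)  {2A/1Mu/0Ld/1B | 0r 1w}

reason(slot 6) = RD_PORT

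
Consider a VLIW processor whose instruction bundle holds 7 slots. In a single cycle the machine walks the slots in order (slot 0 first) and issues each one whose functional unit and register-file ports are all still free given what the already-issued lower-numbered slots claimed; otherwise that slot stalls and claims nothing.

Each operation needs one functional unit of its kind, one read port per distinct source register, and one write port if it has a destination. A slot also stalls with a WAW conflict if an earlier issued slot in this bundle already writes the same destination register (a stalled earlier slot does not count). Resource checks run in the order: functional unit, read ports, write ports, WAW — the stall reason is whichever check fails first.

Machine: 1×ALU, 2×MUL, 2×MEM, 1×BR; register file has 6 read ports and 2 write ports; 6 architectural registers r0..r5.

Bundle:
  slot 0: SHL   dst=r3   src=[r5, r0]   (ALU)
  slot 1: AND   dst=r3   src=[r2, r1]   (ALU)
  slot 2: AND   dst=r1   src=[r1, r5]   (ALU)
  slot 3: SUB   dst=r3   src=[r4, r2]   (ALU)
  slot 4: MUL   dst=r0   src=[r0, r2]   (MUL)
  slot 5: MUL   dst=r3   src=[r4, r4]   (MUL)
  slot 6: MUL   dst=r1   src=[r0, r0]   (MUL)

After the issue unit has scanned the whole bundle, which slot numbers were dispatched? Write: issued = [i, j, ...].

  0. ALU→r3 ⇒ go  {0A/2Mu/2Ld/1B | 4r 1w}
  1. ALU→r3 ⇒ no(FU)  {0A/2Mu/2Ld/1B | 4r 1w}
  2. ALU→r1 ⇒ no(FU)  {0A/2Mu/2Ld/1B | 4r 1w}
  3. ALU→r3 ⇒ no(FU)  {0A/2Mu/2Ld/1B | 4r 1w}
  4. MUL→r0 ⇒ go  {0A/1Mu/2Ld/1B | 2r 0w}
  5. MUL→r3 ⇒ no(WR_PORT)  {0A/1Mu/2Ld/1B | 2r 0w}
  6. MUL→r1 ⇒ no(WR_PORT)  {0A/1Mu/2Ld/1B | 2r 0w}

issued = [0, 4]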